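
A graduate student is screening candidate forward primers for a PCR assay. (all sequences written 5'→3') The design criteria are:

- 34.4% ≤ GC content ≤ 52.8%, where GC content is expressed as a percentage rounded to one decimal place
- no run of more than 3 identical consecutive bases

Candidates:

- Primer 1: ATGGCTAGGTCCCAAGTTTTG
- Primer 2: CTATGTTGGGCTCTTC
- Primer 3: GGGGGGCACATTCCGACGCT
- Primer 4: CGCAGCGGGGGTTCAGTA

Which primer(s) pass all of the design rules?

Primer 1 (21 nt, A=4 T=7 G=6 C=4): GC 10/21 = 47.6% ✓; longest run = 4, exceeds 3 ✗ — fails.
Primer 2 (16 nt, A=1 T=7 G=4 C=4): GC 8/16 = 50.0% ✓; longest run = 3 ✓ — passes.
Primer 3 (20 nt, A=3 T=3 G=8 C=6): GC 14/20 = 70.0%, outside 34.4–52.8% ✗; longest run = 6, exceeds 3 ✗ — fails.
Primer 4 (18 nt, A=3 T=3 G=8 C=4): GC 12/18 = 66.7%, outside 34.4–52.8% ✗; longest run = 5, exceeds 3 ✗ — fails.

Primer 2 only.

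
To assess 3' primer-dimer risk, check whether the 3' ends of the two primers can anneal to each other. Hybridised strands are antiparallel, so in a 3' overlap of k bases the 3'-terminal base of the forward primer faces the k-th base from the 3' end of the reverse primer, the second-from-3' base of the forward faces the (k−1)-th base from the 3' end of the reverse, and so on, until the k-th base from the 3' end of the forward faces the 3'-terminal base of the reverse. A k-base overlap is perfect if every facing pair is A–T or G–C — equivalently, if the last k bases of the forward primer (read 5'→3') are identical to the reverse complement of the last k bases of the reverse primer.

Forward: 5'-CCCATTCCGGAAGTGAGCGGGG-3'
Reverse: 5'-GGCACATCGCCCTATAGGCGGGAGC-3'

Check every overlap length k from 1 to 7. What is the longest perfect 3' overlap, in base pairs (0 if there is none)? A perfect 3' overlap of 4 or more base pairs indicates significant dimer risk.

Last 7 bases (5'→3') — forward …AGCGGGG, reverse …CGGGAGC.
Reverse complement of the reverse primer's last 7 bases: GCTCCCG; its first k bases are the reverse complement of the reverse primer's last k bases, so a perfect k-base overlap needs the forward primer's last k bases to equal them.
Comparing (forward last k vs required): k=1: G vs G ✓; k=2: GG vs GC ✗; k=3: GGG vs GCT ✗; k=4: GGGG vs GCTC ✗; k=5: CGGGG vs GCTCC ✗; k=6: GCGGGG vs GCTCCC ✗; k=7: AGCGGGG vs GCTCCCG ✗.
Only k = 1 is perfect, so the longest perfect 3' overlap is 1.

Longest perfect overlap: 1 complementary base pair; below the dimer-risk threshold (threshold 4).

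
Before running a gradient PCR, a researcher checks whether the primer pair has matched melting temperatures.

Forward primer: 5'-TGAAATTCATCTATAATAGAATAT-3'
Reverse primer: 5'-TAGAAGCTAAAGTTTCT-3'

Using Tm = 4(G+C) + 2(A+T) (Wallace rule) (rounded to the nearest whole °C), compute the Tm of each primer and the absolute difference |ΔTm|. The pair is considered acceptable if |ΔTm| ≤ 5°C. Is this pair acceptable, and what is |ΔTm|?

Forward: A=11 T=9 G=2 C=2 → Tm = 2·20 + 4·4 = 56°C.
Reverse: A=6 T=6 G=3 C=2 → Tm = 2·12 + 4·5 = 44°C.
|ΔTm| = |56 − 44| = 12°C, > 5°C.

|ΔTm| = 12°C; the pair is not acceptable.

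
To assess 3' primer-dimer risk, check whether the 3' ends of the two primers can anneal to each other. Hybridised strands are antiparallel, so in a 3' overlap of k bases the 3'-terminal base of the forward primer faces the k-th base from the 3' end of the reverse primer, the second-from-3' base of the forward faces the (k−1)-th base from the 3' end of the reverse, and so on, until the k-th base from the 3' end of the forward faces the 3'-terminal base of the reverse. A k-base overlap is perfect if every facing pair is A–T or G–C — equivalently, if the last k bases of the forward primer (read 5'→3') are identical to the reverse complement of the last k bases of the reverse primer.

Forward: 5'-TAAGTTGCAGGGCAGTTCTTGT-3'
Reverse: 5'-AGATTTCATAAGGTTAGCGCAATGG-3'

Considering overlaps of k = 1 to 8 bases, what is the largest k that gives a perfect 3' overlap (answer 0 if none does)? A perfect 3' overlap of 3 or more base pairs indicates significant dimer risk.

Last 8 bases (5'→3') — forward …GTTCTTGT, reverse …CGCAATGG.
Reverse complement of the reverse primer's last 8 bases: CCATTGCG; its first k bases are the reverse complement of the reverse primer's last k bases, so a perfect k-base overlap needs the forward primer's last k bases to equal them.
Comparing (forward last k vs required): k=1: T vs C ✗; k=2: GT vs CC ✗; k=3: TGT vs CCA ✗; k=4: TTGT vs CCAT ✗; k=5: CTTGT vs CCATT ✗; k=6: TCTTGT vs CCATTG ✗; k=7: TTCTTGT vs CCATTGC ✗; k=8: GTTCTTGT vs CCATTGCG ✗.
No overlap length from 1 to 8 is perfect, so the longest perfect 3' overlap is 0.

Longest perfect overlap: 0 complementary base pairs; below the dimer-risk threshold (threshold 3).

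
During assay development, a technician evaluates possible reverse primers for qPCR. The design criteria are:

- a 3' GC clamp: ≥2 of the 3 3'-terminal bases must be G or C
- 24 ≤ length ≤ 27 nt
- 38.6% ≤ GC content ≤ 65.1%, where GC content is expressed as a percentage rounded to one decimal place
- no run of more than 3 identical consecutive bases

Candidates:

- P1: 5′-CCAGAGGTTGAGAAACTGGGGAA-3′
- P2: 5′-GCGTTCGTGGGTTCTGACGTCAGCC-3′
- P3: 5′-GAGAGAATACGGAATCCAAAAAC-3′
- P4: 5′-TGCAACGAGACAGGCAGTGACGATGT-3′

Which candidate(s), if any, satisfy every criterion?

P1 (23 nt, A=8 T=3 G=9 C=3): 3' end GAA has 1 G/C, need ≥2 ✗; length 23, outside 24–27 ✗; GC 12/23 = 52.2% ✓; longest run = 4, exceeds 3 ✗ — fails.
P2 (25 nt, A=2 T=7 G=9 C=7): 3' end GCC has 3 G/C ✓; length 25 ✓; GC 16/25 = 64.0% ✓; longest run = 3 ✓ — passes.
P3 (23 nt, A=12 T=2 G=5 C=4): 3' end AAC has 1 G/C, need ≥2 ✗; length 23, outside 24–27 ✗; GC 9/23 = 39.1% ✓; longest run = 5, exceeds 3 ✗ — fails.
P4 (26 nt, A=8 T=4 G=9 C=5): 3' end TGT has 1 G/C, need ≥2 ✗; length 26 ✓; GC 14/26 = 53.8% ✓; longest run = 2 ✓ — fails.

P2 only.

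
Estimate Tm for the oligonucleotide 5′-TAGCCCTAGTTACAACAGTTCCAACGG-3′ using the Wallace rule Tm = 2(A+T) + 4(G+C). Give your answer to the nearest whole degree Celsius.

80°C

Base counts: A=8, T=6, G=5, C=8 (length 27).
Tm = 2·(8+6) + 4·(5+8) = 2·14 + 4·13 = 28 + 52 = 80°C.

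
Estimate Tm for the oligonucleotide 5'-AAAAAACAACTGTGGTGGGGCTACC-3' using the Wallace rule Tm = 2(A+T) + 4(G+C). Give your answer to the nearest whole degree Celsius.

74°C

Base counts: A=9, T=4, G=7, C=5 (length 25).
Tm = 2·(9+4) + 4·(7+5) = 2·13 + 4·12 = 26 + 48 = 74°C.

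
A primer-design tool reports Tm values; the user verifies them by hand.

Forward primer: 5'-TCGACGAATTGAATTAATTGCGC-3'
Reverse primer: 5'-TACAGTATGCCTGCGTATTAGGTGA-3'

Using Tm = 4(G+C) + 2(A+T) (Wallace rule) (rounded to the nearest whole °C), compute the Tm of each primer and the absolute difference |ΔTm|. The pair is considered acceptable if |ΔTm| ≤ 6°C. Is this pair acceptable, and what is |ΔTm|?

|ΔTm| = 8°C; the pair is not acceptable.

Forward: A=7 T=7 G=5 C=4 → Tm = 2·14 + 4·9 = 64°C.
Reverse: A=6 T=8 G=7 C=4 → Tm = 2·14 + 4·11 = 72°C.
|ΔTm| = |64 − 72| = 8°C, > 6°C.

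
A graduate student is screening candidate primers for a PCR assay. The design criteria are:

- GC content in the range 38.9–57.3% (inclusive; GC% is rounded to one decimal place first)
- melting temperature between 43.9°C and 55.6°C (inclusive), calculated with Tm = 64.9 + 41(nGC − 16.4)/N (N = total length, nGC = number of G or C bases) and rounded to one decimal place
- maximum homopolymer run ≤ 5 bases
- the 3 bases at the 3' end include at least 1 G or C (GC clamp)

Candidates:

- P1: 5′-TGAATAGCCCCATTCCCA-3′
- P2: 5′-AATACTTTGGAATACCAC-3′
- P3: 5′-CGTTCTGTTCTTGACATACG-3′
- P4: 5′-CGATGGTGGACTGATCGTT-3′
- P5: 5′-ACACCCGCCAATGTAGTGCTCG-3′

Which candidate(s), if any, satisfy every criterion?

P1 (18 nt, A=5 T=4 G=2 C=7): GC 9/18 = 50.0% ✓; Tm = 64.9 + 41·(9 − 16.4)/18 = 48.0°C ✓; longest run = 4 ✓; 3' end CCA has 2 G/C ✓ — passes.
P2 (18 nt, A=7 T=5 G=2 C=4): GC 6/18 = 33.3%, outside 38.9–57.3% ✗; Tm = 64.9 + 41·(6 − 16.4)/18 = 41.2°C, outside 43.9–55.6°C ✗; longest run = 3 ✓; 3' end CAC has 2 G/C ✓ — fails.
P3 (20 nt, A=3 T=8 G=4 C=5): GC 9/20 = 45.0% ✓; Tm = 64.9 + 41·(9 − 16.4)/20 = 49.7°C ✓; longest run = 2 ✓; 3' end ACG has 2 G/C ✓ — passes.
P4 (19 nt, A=3 T=6 G=7 C=3): GC 10/19 = 52.6% ✓; Tm = 64.9 + 41·(10 − 16.4)/19 = 51.1°C ✓; longest run = 2 ✓; 3' end GTT has 1 G/C ✓ — passes.
P5 (22 nt, A=5 T=4 G=5 C=8): GC 13/22 = 59.1%, outside 38.9–57.3% ✗; Tm = 64.9 + 41·(13 − 16.4)/22 = 58.6°C, outside 43.9–55.6°C ✗; longest run = 3 ✓; 3' end TCG has 2 G/C ✓ — fails.

P1, P3 and P4.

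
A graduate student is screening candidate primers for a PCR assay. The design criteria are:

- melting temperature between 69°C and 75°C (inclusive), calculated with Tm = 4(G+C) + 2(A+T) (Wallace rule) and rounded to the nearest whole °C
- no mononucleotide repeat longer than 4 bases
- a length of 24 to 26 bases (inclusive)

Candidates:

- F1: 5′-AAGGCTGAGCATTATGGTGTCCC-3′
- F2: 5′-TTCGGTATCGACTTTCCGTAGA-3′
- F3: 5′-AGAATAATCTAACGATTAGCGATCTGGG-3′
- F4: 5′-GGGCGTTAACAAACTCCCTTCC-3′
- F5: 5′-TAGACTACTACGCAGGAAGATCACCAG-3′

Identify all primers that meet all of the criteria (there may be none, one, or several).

F1 (23 nt, A=5 T=6 G=7 C=5): Tm = 2·11 + 4·12 = 70°C ✓; longest run = 3 ✓; length 23, outside 24–26 ✗ — fails.
F2 (22 nt, A=4 T=8 G=5 C=5): Tm = 2·12 + 4·10 = 64°C, outside 69–75°C ✗; longest run = 3 ✓; length 22, outside 24–26 ✗ — fails.
F3 (28 nt, A=10 T=7 G=7 C=4): Tm = 2·17 + 4·11 = 78°C, outside 69–75°C ✗; longest run = 3 ✓; length 28, outside 24–26 ✗ — fails.
F4 (22 nt, A=5 T=5 G=4 C=8): Tm = 2·10 + 4·12 = 68°C, outside 69–75°C ✗; longest run = 3 ✓; length 22, outside 24–26 ✗ — fails.
F5 (27 nt, A=10 T=4 G=6 C=7): Tm = 2·14 + 4·13 = 80°C, outside 69–75°C ✗; longest run = 2 ✓; length 27, outside 24–26 ✗ — fails.

None of the candidates satisfy all criteria.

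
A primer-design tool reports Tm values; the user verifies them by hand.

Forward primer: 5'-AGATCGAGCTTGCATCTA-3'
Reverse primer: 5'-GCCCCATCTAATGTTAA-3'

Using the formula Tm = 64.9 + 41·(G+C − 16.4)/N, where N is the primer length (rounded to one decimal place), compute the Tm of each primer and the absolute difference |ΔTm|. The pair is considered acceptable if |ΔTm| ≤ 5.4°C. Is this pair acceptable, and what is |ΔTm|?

|ΔTm| = 3.6°C; the pair is acceptable.

Forward: G+C = 8, N = 18 → Tm = 64.9 + 41·(8 − 16.4)/18 = 45.8°C.
Reverse: G+C = 7, N = 17 → Tm = 64.9 + 41·(7 − 16.4)/17 = 42.2°C.
|ΔTm| = |45.8 − 42.2| = 3.6°C, ≤ 5.4°C.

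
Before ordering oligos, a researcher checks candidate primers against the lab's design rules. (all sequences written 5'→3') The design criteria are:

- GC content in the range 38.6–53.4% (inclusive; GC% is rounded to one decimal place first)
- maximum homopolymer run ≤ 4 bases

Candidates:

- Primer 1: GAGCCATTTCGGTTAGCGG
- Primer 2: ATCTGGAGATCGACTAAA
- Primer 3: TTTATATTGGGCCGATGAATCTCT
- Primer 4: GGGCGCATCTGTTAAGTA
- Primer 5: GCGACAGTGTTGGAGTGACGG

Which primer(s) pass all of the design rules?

Primer 1 (19 nt, A=3 T=5 G=7 C=4): GC 11/19 = 57.9%, outside 38.6–53.4% ✗; longest run = 3 ✓ — fails.
Primer 2 (18 nt, A=7 T=4 G=4 C=3): GC 7/18 = 38.9% ✓; longest run = 3 ✓ — passes.
Primer 3 (24 nt, A=5 T=10 G=5 C=4): GC 9/24 = 37.5%, outside 38.6–53.4% ✗; longest run = 3 ✓ — fails.
Primer 4 (18 nt, A=4 T=5 G=6 C=3): GC 9/18 = 50.0% ✓; longest run = 3 ✓ — passes.
Primer 5 (21 nt, A=4 T=4 G=10 C=3): GC 13/21 = 61.9%, outside 38.6–53.4% ✗; longest run = 2 ✓ — fails.

Primer 2 and Primer 4.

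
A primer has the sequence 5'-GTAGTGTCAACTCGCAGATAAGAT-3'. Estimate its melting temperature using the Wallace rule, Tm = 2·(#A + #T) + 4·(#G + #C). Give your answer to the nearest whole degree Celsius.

68°C

Base counts: A=8, T=6, G=6, C=4 (length 24).
Tm = 2·(8+6) + 4·(6+4) = 2·14 + 4·10 = 28 + 40 = 68°C.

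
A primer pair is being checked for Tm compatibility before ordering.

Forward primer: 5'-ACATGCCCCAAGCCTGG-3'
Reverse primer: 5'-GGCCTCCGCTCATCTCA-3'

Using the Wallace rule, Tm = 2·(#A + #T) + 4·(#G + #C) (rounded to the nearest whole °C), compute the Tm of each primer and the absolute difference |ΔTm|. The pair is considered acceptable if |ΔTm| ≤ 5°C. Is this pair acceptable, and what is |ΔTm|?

Forward: A=4 T=2 G=4 C=7 → Tm = 2·6 + 4·11 = 56°C.
Reverse: A=2 T=4 G=3 C=8 → Tm = 2·6 + 4·11 = 56°C.
|ΔTm| = |56 − 56| = 0°C, ≤ 5°C.

|ΔTm| = 0°C; the pair is acceptable.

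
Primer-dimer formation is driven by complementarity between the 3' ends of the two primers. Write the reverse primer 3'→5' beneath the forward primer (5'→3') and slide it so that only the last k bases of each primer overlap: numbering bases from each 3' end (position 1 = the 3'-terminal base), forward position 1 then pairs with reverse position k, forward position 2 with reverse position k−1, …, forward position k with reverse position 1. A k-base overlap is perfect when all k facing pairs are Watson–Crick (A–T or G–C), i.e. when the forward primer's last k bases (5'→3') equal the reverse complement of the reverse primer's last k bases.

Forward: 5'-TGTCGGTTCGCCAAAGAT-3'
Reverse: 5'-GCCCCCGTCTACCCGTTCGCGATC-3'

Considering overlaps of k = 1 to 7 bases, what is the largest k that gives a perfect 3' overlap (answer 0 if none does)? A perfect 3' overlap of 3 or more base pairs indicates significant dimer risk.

Longest perfect overlap: 3 complementary base pairs; significant dimer risk (threshold 3).

Last 7 bases (5'→3') — forward …CAAAGAT, reverse …CGCGATC.
Reverse complement of the reverse primer's last 7 bases: GATCGCG; its first k bases are the reverse complement of the reverse primer's last k bases, so a perfect k-base overlap needs the forward primer's last k bases to equal them.
Comparing (forward last k vs required): k=1: T vs G ✗; k=2: AT vs GA ✗; k=3: GAT vs GAT ✓; k=4: AGAT vs GATC ✗; k=5: AAGAT vs GATCG ✗; k=6: AAAGAT vs GATCGC ✗; k=7: CAAAGAT vs GATCGCG ✗.
Only k = 3 is perfect, so the longest perfect 3' overlap is 3.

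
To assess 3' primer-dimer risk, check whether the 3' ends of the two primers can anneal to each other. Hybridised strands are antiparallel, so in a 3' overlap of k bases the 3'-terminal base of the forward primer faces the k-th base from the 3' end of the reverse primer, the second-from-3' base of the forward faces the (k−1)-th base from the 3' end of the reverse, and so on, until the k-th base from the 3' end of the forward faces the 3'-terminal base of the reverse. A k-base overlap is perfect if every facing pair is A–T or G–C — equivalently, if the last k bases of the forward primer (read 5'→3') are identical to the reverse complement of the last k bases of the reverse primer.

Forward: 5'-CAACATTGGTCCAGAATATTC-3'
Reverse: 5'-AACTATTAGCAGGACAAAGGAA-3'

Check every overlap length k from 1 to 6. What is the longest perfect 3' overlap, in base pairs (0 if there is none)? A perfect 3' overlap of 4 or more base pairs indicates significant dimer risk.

Last 6 bases (5'→3') — forward …ATATTC, reverse …AAGGAA.
Reverse complement of the reverse primer's last 6 bases: TTCCTT; its first k bases are the reverse complement of the reverse primer's last k bases, so a perfect k-base overlap needs the forward primer's last k bases to equal them.
Comparing (forward last k vs required): k=1: C vs T ✗; k=2: TC vs TT ✗; k=3: TTC vs TTC ✓; k=4: ATTC vs TTCC ✗; k=5: TATTC vs TTCCT ✗; k=6: ATATTC vs TTCCTT ✗.
Only k = 3 is perfect, so the longest perfect 3' overlap is 3.

Longest perfect overlap: 3 complementary base pairs; below the dimer-risk threshold (threshold 4).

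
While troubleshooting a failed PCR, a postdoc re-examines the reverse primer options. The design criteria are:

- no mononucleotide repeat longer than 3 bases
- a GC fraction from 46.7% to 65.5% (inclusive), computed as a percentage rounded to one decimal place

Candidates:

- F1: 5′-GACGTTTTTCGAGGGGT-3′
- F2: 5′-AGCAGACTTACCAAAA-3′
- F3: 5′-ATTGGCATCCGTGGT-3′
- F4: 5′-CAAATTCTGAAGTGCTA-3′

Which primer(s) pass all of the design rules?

F1 (17 nt, A=2 T=6 G=7 C=2): longest run = 5, exceeds 3 ✗; GC 9/17 = 52.9% ✓ — fails.
F2 (16 nt, A=8 T=2 G=2 C=4): longest run = 4, exceeds 3 ✗; GC 6/16 = 37.5%, outside 46.7–65.5% ✗ — fails.
F3 (15 nt, A=2 T=5 G=5 C=3): longest run = 2 ✓; GC 8/15 = 53.3% ✓ — passes.
F4 (17 nt, A=6 T=5 G=3 C=3): longest run = 3 ✓; GC 6/17 = 35.3%, outside 46.7–65.5% ✗ — fails.

F3 only.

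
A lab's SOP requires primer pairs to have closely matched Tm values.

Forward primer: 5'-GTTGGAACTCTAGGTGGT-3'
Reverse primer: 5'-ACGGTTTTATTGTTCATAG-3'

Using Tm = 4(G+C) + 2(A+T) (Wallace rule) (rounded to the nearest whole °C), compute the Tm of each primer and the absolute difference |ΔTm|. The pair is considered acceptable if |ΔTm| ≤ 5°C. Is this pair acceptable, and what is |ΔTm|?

Forward: A=3 T=6 G=7 C=2 → Tm = 2·9 + 4·9 = 54°C.
Reverse: A=4 T=9 G=4 C=2 → Tm = 2·13 + 4·6 = 50°C.
|ΔTm| = |54 − 50| = 4°C, ≤ 5°C.

|ΔTm| = 4°C; the pair is acceptable.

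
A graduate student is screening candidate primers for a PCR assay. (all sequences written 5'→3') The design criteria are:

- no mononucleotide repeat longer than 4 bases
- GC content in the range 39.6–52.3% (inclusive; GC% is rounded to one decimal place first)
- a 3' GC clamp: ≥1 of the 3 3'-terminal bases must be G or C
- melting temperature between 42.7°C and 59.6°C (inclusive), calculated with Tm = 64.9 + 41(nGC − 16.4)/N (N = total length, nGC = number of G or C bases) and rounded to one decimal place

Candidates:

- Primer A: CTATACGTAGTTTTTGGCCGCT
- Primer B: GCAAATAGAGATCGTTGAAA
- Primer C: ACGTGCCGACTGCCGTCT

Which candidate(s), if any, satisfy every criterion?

Primer A (22 nt, A=3 T=9 G=5 C=5): longest run = 5, exceeds 4 ✗; GC 10/22 = 45.5% ✓; 3' end GCT has 2 G/C ✓; Tm = 64.9 + 41·(10 − 16.4)/22 = 53.0°C ✓ — fails.
Primer B (20 nt, A=9 T=4 G=5 C=2): longest run = 3 ✓; GC 7/20 = 35.0%, outside 39.6–52.3% ✗; 3' end AAA has 0 G/C, need ≥1 ✗; Tm = 64.9 + 41·(7 − 16.4)/20 = 45.6°C ✓ — fails.
Primer C (18 nt, A=2 T=4 G=5 C=7): longest run = 2 ✓; GC 12/18 = 66.7%, outside 39.6–52.3% ✗; 3' end TCT has 1 G/C ✓; Tm = 64.9 + 41·(12 − 16.4)/18 = 54.9°C ✓ — fails.

None of the candidates satisfy all criteria.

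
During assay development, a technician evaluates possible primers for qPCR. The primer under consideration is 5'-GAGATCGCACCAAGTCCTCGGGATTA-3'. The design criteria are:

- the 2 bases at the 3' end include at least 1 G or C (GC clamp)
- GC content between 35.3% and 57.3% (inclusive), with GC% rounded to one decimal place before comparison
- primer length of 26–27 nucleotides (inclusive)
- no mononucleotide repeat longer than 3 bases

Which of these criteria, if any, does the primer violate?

Fails: GC clamp.

Base counts: A=7, T=5, G=7, C=7 (length 26).
GC clamp: 3' end TA has 0 G/C, need ≥1 ✗
GC content: GC 14/26 = 53.8% ✓
length: length 26 ✓
homopolymer run: longest run = 3 ✓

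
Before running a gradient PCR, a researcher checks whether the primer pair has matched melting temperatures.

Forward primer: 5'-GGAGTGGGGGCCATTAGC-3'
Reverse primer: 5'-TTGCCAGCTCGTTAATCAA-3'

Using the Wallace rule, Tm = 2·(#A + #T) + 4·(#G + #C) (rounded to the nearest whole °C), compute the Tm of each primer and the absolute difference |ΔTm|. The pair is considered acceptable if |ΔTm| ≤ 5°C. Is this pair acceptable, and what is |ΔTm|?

Forward: A=3 T=3 G=9 C=3 → Tm = 2·6 + 4·12 = 60°C.
Reverse: A=5 T=6 G=3 C=5 → Tm = 2·11 + 4·8 = 54°C.
|ΔTm| = |60 − 54| = 6°C, > 5°C.

|ΔTm| = 6°C; the pair is not acceptable.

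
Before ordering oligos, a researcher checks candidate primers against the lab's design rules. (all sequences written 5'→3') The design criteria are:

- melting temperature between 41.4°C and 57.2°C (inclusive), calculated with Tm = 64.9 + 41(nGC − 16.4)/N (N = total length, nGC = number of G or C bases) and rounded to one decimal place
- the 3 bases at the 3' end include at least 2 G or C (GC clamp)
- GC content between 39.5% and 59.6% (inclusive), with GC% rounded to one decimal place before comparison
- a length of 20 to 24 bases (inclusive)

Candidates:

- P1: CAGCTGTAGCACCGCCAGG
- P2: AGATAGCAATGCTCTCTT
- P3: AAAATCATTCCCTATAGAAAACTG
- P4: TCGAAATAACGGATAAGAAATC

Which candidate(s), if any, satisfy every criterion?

None of the candidates satisfy all criteria.

P1 (19 nt, A=4 T=2 G=6 C=7): Tm = 64.9 + 41·(13 − 16.4)/19 = 57.6°C, outside 41.4–57.2°C ✗; 3' end AGG has 2 G/C ✓; GC 13/19 = 68.4%, outside 39.5–59.6% ✗; length 19, outside 20–24 ✗ — fails.
P2 (18 nt, A=5 T=6 G=3 C=4): Tm = 64.9 + 41·(7 − 16.4)/18 = 43.5°C ✓; 3' end CTT has 1 G/C, need ≥2 ✗; GC 7/18 = 38.9%, outside 39.5–59.6% ✗; length 18, outside 20–24 ✗ — fails.
P3 (24 nt, A=11 T=6 G=2 C=5): Tm = 64.9 + 41·(7 − 16.4)/24 = 48.8°C ✓; 3' end CTG has 2 G/C ✓; GC 7/24 = 29.2%, outside 39.5–59.6% ✗; length 24 ✓ — fails.
P4 (22 nt, A=11 T=4 G=4 C=3): Tm = 64.9 + 41·(7 − 16.4)/22 = 47.4°C ✓; 3' end ATC has 1 G/C, need ≥2 ✗; GC 7/22 = 31.8%, outside 39.5–59.6% ✗; length 22 ✓ — fails.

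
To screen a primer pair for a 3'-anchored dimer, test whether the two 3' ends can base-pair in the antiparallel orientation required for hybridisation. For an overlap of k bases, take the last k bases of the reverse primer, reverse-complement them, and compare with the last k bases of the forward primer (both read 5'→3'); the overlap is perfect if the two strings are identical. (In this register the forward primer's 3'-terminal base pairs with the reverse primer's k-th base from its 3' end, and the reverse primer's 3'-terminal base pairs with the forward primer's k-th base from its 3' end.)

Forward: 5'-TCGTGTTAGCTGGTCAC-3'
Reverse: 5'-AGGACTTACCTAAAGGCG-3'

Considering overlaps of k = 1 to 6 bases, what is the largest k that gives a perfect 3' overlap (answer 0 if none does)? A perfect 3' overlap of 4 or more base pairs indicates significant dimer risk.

Longest perfect overlap: 1 complementary base pair; below the dimer-risk threshold (threshold 4).

Last 6 bases (5'→3') — forward …GGTCAC, reverse …AAGGCG.
Reverse complement of the reverse primer's last 6 bases: CGCCTT; its first k bases are the reverse complement of the reverse primer's last k bases, so a perfect k-base overlap needs the forward primer's last k bases to equal them.
Comparing (forward last k vs required): k=1: C vs C ✓; k=2: AC vs CG ✗; k=3: CAC vs CGC ✗; k=4: TCAC vs CGCC ✗; k=5: GTCAC vs CGCCT ✗; k=6: GGTCAC vs CGCCTT ✗.
Only k = 1 is perfect, so the longest perfect 3' overlap is 1.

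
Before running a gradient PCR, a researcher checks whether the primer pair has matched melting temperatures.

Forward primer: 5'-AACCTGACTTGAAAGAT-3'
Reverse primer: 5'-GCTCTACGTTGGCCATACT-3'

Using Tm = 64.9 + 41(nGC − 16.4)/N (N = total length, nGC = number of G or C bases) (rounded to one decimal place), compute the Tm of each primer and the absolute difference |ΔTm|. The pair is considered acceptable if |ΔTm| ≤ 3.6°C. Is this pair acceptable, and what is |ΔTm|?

|ΔTm| = 11.3°C; the pair is not acceptable.

Forward: G+C = 6, N = 17 → Tm = 64.9 + 41·(6 − 16.4)/17 = 39.8°C.
Reverse: G+C = 10, N = 19 → Tm = 64.9 + 41·(10 − 16.4)/19 = 51.1°C.
|ΔTm| = |39.8 − 51.1| = 11.3°C, > 3.6°C.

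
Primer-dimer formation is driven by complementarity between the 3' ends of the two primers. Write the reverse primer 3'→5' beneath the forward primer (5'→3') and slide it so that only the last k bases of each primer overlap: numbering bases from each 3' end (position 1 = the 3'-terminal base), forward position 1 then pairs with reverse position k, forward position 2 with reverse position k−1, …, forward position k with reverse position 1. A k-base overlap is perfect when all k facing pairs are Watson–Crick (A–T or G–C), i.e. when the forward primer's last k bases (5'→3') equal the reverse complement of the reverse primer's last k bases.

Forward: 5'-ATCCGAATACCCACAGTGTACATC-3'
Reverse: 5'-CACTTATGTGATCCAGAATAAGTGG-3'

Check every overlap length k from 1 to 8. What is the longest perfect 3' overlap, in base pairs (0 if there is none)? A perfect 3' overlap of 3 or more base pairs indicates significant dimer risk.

Longest perfect overlap: 1 complementary base pair; below the dimer-risk threshold (threshold 3).

Last 8 bases (5'→3') — forward …TGTACATC, reverse …ATAAGTGG.
Reverse complement of the reverse primer's last 8 bases: CCACTTAT; its first k bases are the reverse complement of the reverse primer's last k bases, so a perfect k-base overlap needs the forward primer's last k bases to equal them.
Comparing (forward last k vs required): k=1: C vs C ✓; k=2: TC vs CC ✗; k=3: ATC vs CCA ✗; k=4: CATC vs CCAC ✗; k=5: ACATC vs CCACT ✗; k=6: TACATC vs CCACTT ✗; k=7: GTACATC vs CCACTTA ✗; k=8: TGTACATC vs CCACTTAT ✗.
Only k = 1 is perfect, so the longest perfect 3' overlap is 1.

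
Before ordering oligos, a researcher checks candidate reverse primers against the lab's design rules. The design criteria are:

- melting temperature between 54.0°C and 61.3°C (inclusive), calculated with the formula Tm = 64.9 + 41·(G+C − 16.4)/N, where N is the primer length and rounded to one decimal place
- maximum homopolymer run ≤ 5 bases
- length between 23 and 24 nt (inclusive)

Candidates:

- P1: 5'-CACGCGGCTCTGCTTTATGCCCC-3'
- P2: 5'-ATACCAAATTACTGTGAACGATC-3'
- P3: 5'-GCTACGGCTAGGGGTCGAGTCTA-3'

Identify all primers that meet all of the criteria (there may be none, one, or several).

P3 only.

P1 (23 nt, A=2 T=6 G=5 C=10): Tm = 64.9 + 41·(15 − 16.4)/23 = 62.4°C, outside 54.0–61.3°C ✗; longest run = 4 ✓; length 23 ✓ — fails.
P2 (23 nt, A=9 T=6 G=3 C=5): Tm = 64.9 + 41·(8 − 16.4)/23 = 49.9°C, outside 54.0–61.3°C ✗; longest run = 3 ✓; length 23 ✓ — fails.
P3 (23 nt, A=4 T=5 G=9 C=5): Tm = 64.9 + 41·(14 − 16.4)/23 = 60.6°C ✓; longest run = 4 ✓; length 23 ✓ — passes.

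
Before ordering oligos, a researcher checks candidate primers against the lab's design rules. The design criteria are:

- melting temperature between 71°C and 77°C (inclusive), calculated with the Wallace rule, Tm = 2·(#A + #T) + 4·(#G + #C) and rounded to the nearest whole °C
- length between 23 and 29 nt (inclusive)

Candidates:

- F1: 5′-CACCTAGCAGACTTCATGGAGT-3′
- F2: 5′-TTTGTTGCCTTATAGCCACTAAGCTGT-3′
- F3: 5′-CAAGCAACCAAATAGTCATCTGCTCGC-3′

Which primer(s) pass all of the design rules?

F2 only.

F1 (22 nt, A=6 T=5 G=5 C=6): Tm = 2·11 + 4·11 = 66°C, outside 71–77°C ✗; length 22, outside 23–29 ✗ — fails.
F2 (27 nt, A=5 T=11 G=5 C=6): Tm = 2·16 + 4·11 = 76°C ✓; length 27 ✓ — passes.
F3 (27 nt, A=9 T=5 G=4 C=9): Tm = 2·14 + 4·13 = 80°C, outside 71–77°C ✗; length 27 ✓ — fails.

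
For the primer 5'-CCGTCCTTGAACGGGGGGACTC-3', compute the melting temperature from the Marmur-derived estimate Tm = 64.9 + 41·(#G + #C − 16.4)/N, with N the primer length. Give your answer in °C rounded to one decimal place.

Base counts: A=3, T=4, G=8, C=7; G+C = 15, N = 22.
Tm = 64.9 + 41·(15 − 16.4)/22 = 64.9 + -57.40/22 = 62.3°C.

62.3°C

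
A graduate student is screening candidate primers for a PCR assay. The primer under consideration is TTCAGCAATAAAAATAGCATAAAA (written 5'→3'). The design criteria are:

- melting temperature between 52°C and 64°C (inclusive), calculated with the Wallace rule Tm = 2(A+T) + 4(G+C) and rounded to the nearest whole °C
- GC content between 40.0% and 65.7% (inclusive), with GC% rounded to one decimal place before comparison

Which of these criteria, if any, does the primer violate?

Fails: GC content.

Base counts: A=14, T=5, G=2, C=3 (length 24).
Tm: Tm = 2·19 + 4·5 = 58°C ✓
GC content: GC 5/24 = 20.8%, outside 40.0–65.7% ✗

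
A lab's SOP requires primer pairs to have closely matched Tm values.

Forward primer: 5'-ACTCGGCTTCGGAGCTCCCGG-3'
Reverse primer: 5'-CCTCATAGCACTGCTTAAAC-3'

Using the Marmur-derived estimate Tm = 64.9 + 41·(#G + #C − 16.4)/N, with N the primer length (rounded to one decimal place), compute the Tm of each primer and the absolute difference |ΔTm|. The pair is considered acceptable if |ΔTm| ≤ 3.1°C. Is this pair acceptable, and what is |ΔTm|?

|ΔTm| = 12.5°C; the pair is not acceptable.

Forward: G+C = 15, N = 21 → Tm = 64.9 + 41·(15 − 16.4)/21 = 62.2°C.
Reverse: G+C = 9, N = 20 → Tm = 64.9 + 41·(9 − 16.4)/20 = 49.7°C.
|ΔTm| = |62.2 − 49.7| = 12.5°C, > 3.1°C.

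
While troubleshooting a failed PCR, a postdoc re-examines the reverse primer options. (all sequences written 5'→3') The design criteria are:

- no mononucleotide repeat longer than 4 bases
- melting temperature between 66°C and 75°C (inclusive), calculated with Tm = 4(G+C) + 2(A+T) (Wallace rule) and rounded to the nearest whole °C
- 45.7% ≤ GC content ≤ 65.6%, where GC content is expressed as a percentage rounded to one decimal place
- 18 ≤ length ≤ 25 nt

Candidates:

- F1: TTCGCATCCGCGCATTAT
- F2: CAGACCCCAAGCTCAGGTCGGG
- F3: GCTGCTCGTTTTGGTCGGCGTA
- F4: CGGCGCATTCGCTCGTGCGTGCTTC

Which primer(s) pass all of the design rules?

F1 (18 nt, A=3 T=6 G=3 C=6): longest run = 2 ✓; Tm = 2·9 + 4·9 = 54°C, outside 66–75°C ✗; GC 9/18 = 50.0% ✓; length 18 ✓ — fails.
F2 (22 nt, A=5 T=2 G=7 C=8): longest run = 4 ✓; Tm = 2·7 + 4·15 = 74°C ✓; GC 15/22 = 68.2%, outside 45.7–65.6% ✗; length 22 ✓ — fails.
F3 (22 nt, A=1 T=8 G=8 C=5): longest run = 4 ✓; Tm = 2·9 + 4·13 = 70°C ✓; GC 13/22 = 59.1% ✓; length 22 ✓ — passes.
F4 (25 nt, A=1 T=7 G=8 C=9): longest run = 2 ✓; Tm = 2·8 + 4·17 = 84°C, outside 66–75°C ✗; GC 17/25 = 68.0%, outside 45.7–65.6% ✗; length 25 ✓ — fails.

F3 only.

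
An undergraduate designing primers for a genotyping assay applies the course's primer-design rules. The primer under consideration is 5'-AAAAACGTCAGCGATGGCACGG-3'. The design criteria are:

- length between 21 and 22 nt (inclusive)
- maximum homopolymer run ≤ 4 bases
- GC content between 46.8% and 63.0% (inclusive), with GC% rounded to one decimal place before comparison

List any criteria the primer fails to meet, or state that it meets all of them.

Fails: homopolymer run.

Base counts: A=8, T=2, G=7, C=5 (length 22).
length: length 22 ✓
homopolymer run: longest run = 5, exceeds 4 ✗
GC content: GC 12/22 = 54.5% ✓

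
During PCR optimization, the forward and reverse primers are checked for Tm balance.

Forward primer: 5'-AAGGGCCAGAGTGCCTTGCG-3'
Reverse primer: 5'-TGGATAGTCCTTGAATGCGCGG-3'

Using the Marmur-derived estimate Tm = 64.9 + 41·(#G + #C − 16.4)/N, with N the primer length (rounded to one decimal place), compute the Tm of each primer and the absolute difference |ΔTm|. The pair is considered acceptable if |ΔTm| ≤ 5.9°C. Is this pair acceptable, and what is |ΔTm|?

|ΔTm| = 1.2°C; the pair is acceptable.

Forward: G+C = 13, N = 20 → Tm = 64.9 + 41·(13 − 16.4)/20 = 57.9°C.
Reverse: G+C = 12, N = 22 → Tm = 64.9 + 41·(12 − 16.4)/22 = 56.7°C.
|ΔTm| = |57.9 − 56.7| = 1.2°C, ≤ 5.9°C.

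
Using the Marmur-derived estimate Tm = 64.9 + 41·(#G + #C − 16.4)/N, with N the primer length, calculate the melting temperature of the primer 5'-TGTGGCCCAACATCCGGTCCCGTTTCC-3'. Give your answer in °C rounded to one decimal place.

65.8°C

Base counts: A=3, T=7, G=6, C=11; G+C = 17, N = 27.
Tm = 64.9 + 41·(17 − 16.4)/27 = 64.9 + 24.60/27 = 65.8°C.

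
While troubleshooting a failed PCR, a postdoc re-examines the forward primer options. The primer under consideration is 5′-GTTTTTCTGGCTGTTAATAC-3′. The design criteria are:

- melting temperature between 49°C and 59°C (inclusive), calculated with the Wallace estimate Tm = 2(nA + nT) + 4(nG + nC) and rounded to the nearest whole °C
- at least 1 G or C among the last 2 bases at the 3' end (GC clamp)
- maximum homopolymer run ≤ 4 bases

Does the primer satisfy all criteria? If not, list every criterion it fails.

Fails: homopolymer run.

Base counts: A=3, T=10, G=4, C=3 (length 20).
Tm: Tm = 2·13 + 4·7 = 54°C ✓
GC clamp: 3' end AC has 1 G/C ✓
homopolymer run: longest run = 5, exceeds 4 ✗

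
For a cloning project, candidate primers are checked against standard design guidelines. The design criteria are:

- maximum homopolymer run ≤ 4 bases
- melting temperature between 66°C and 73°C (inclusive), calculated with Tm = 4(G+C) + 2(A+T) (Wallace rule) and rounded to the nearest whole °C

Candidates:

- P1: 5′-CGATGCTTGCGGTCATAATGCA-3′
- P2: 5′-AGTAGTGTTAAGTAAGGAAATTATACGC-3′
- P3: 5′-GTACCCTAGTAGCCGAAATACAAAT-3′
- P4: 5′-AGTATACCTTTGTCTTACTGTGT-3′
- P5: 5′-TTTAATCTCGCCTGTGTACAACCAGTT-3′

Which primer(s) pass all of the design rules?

P1 (22 nt, A=5 T=6 G=6 C=5): longest run = 2 ✓; Tm = 2·11 + 4·11 = 66°C ✓ — passes.
P2 (28 nt, A=11 T=8 G=7 C=2): longest run = 3 ✓; Tm = 2·19 + 4·9 = 74°C, outside 66–73°C ✗ — fails.
P3 (25 nt, A=10 T=5 G=4 C=6): longest run = 3 ✓; Tm = 2·15 + 4·10 = 70°C ✓ — passes.
P4 (23 nt, A=4 T=11 G=4 C=4): longest run = 3 ✓; Tm = 2·15 + 4·8 = 62°C, outside 66–73°C ✗ — fails.
P5 (27 nt, A=6 T=10 G=4 C=7): longest run = 3 ✓; Tm = 2·16 + 4·11 = 76°C, outside 66–73°C ✗ — fails.

P1 and P3.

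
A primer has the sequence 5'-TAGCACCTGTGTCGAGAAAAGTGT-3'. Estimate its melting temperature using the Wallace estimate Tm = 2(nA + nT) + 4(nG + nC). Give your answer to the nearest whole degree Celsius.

70°C

Base counts: A=7, T=6, G=7, C=4 (length 24).
Tm = 2·(7+6) + 4·(7+4) = 2·13 + 4·11 = 26 + 44 = 70°C.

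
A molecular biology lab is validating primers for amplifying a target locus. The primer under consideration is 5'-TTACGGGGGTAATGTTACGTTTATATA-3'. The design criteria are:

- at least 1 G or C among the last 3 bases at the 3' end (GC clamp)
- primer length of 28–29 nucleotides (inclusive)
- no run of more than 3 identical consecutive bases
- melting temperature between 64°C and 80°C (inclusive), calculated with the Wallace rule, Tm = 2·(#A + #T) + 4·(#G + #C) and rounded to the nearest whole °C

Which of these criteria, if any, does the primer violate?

Base counts: A=7, T=11, G=7, C=2 (length 27).
GC clamp: 3' end ATA has 0 G/C, need ≥1 ✗
length: length 27, outside 28–29 ✗
homopolymer run: longest run = 5, exceeds 3 ✗
Tm: Tm = 2·18 + 4·9 = 72°C ✓

Fails: GC clamp, length, homopolymer run.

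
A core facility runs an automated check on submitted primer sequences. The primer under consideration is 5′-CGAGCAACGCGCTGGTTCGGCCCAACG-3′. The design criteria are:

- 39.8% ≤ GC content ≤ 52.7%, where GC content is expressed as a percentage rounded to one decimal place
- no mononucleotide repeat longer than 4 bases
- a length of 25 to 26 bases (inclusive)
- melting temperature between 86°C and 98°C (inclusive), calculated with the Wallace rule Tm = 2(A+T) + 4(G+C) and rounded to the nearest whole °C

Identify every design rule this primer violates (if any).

Fails: GC content, length.

Base counts: A=5, T=3, G=9, C=10 (length 27).
GC content: GC 19/27 = 70.4%, outside 39.8–52.7% ✗
homopolymer run: longest run = 3 ✓
length: length 27, outside 25–26 ✗
Tm: Tm = 2·8 + 4·19 = 92°C ✓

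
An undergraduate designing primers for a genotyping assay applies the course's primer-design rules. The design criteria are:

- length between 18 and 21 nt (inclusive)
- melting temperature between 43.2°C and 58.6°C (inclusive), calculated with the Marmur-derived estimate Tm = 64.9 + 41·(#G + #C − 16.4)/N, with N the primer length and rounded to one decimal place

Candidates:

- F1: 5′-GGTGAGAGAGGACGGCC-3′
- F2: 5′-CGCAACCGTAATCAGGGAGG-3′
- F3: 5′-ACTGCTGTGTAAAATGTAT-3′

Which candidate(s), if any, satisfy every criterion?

F2 only.

F1 (17 nt, A=4 T=1 G=9 C=3): length 17, outside 18–21 ✗; Tm = 64.9 + 41·(12 − 16.4)/17 = 54.3°C ✓ — fails.
F2 (20 nt, A=6 T=2 G=7 C=5): length 20 ✓; Tm = 64.9 + 41·(12 − 16.4)/20 = 55.9°C ✓ — passes.
F3 (19 nt, A=6 T=7 G=4 C=2): length 19 ✓; Tm = 64.9 + 41·(6 − 16.4)/19 = 42.5°C, outside 43.2–58.6°C ✗ — fails.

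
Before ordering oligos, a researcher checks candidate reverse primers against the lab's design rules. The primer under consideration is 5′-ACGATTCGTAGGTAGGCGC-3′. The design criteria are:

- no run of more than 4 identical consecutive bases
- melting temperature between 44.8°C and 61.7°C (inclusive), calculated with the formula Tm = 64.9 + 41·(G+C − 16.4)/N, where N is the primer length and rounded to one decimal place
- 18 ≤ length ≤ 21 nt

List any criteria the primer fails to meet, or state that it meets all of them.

Base counts: A=4, T=4, G=7, C=4 (length 19).
homopolymer run: longest run = 2 ✓
Tm: Tm = 64.9 + 41·(11 − 16.4)/19 = 53.2°C ✓
length: length 19 ✓

Meets all criteria.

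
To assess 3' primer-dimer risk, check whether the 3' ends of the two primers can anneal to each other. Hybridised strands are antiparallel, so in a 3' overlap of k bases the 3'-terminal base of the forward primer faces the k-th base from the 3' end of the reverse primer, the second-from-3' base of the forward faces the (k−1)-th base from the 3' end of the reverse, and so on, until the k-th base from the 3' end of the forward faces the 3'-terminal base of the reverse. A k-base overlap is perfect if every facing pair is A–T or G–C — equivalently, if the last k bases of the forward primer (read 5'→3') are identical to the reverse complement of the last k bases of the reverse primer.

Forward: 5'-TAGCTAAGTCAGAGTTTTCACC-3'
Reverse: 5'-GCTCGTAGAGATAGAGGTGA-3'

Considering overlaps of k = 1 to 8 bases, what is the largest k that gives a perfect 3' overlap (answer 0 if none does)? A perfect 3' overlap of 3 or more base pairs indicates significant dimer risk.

Last 8 bases (5'→3') — forward …TTTTCACC, reverse …AGAGGTGA.
Reverse complement of the reverse primer's last 8 bases: TCACCTCT; its first k bases are the reverse complement of the reverse primer's last k bases, so a perfect k-base overlap needs the forward primer's last k bases to equal them.
Comparing (forward last k vs required): k=1: C vs T ✗; k=2: CC vs TC ✗; k=3: ACC vs TCA ✗; k=4: CACC vs TCAC ✗; k=5: TCACC vs TCACC ✓; k=6: TTCACC vs TCACCT ✗; k=7: TTTCACC vs TCACCTC ✗; k=8: TTTTCACC vs TCACCTCT ✗.
Only k = 5 is perfect, so the longest perfect 3' overlap is 5.

Longest perfect overlap: 5 complementary base pairs; significant dimer risk (threshold 3).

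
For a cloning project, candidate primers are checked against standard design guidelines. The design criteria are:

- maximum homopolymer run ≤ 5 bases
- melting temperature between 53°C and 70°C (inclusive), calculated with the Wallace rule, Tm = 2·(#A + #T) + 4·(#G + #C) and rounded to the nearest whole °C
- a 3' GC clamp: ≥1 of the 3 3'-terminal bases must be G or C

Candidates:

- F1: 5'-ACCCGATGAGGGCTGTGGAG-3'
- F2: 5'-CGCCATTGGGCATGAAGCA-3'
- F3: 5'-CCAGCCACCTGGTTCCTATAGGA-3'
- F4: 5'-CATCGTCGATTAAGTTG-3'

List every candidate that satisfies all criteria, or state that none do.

F1 and F2.

F1 (20 nt, A=4 T=3 G=9 C=4): longest run = 3 ✓; Tm = 2·7 + 4·13 = 66°C ✓; 3' end GAG has 2 G/C ✓ — passes.
F2 (19 nt, A=5 T=3 G=6 C=5): longest run = 3 ✓; Tm = 2·8 + 4·11 = 60°C ✓; 3' end GCA has 2 G/C ✓ — passes.
F3 (23 nt, A=5 T=5 G=5 C=8): longest run = 2 ✓; Tm = 2·10 + 4·13 = 72°C, outside 53–70°C ✗; 3' end GGA has 2 G/C ✓ — fails.
F4 (17 nt, A=4 T=6 G=4 C=3): longest run = 2 ✓; Tm = 2·10 + 4·7 = 48°C, outside 53–70°C ✗; 3' end TTG has 1 G/C ✓ — fails.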